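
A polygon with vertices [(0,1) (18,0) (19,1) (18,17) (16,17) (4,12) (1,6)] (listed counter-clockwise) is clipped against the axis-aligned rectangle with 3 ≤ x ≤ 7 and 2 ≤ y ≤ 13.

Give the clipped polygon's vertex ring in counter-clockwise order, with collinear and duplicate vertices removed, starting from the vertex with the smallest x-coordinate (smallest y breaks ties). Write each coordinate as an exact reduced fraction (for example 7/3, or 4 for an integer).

Clipped polygon: [(3,2) (7,2) (7,13) (32/5,13) (4,12) (3,10)]

1. After x ≥ 3: [(3,5/6) (18,0) (19,1) (18,17) (16,17) (4,12) (3,10)]
2. After x ≤ 7: [(3,5/6) (7,11/18) (7,53/4) (4,12) (3,10)]
3. After y ≥ 2: [(3,2) (7,2) (7,53/4) (4,12) (3,10)]
4. After y ≤ 13: [(3,2) (7,2) (7,13) (32/5,13) (4,12) (3,10)]
5. Canonical ring: [(3,2) (7,2) (7,13) (32/5,13) (4,12) (3,10)]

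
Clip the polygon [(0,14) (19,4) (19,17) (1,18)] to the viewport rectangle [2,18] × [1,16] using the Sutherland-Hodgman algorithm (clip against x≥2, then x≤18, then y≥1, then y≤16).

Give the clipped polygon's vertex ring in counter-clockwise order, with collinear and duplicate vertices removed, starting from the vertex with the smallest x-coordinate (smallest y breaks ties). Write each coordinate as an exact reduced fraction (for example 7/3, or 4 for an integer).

Clipped polygon: [(2,246/19) (18,86/19) (18,16) (2,16)]

1. After x ≥ 2: [(2,246/19) (19,4) (19,17) (2,323/18)]
2. After x ≤ 18: [(2,246/19) (18,86/19) (18,307/18) (2,323/18)]
3. After y ≥ 1: [(2,246/19) (18,86/19) (18,307/18) (2,323/18)]
4. After y ≤ 16: [(2,16) (2,246/19) (18,86/19) (18,16)]
5. Canonical ring: [(2,246/19) (18,86/19) (18,16) (2,16)]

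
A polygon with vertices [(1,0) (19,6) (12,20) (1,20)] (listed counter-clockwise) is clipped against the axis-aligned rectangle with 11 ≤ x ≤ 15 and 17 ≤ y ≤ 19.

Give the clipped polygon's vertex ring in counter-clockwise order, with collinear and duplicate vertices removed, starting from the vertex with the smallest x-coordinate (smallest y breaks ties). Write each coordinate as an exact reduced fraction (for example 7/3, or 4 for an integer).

1. After x ≥ 11: [(11,10/3) (19,6) (12,20) (11,20)]
2. After x ≤ 15: [(11,10/3) (15,14/3) (15,14) (12,20) (11,20)]
3. After y ≥ 17: [(11,17) (27/2,17) (12,20) (11,20)]
4. After y ≤ 19: [(11,19) (11,17) (27/2,17) (25/2,19)]
5. Canonical ring: [(11,17) (27/2,17) (25/2,19) (11,19)]

Clipped polygon: [(11,17) (27/2,17) (25/2,19) (11,19)]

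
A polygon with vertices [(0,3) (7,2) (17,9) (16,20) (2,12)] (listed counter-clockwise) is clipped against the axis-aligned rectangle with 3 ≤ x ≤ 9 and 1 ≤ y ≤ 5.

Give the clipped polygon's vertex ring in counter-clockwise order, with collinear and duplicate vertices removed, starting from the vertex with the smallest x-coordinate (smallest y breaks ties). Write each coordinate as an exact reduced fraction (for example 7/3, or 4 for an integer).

1. After x ≥ 3: [(3,18/7) (7,2) (17,9) (16,20) (3,88/7)]
2. After x ≤ 9: [(3,18/7) (7,2) (9,17/5) (9,16) (3,88/7)]
3. After y ≥ 1: [(3,18/7) (7,2) (9,17/5) (9,16) (3,88/7)]
4. After y ≤ 5: [(3,5) (3,18/7) (7,2) (9,17/5) (9,5)]
5. Canonical ring: [(3,18/7) (7,2) (9,17/5) (9,5) (3,5)]

Clipped polygon: [(3,18/7) (7,2) (9,17/5) (9,5) (3,5)]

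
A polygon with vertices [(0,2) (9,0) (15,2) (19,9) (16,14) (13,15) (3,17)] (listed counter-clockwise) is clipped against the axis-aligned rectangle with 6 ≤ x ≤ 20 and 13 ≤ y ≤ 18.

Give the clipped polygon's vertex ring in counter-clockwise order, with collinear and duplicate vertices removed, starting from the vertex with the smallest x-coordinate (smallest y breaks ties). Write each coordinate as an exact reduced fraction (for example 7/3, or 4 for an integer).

Clipped polygon: [(6,13) (83/5,13) (16,14) (13,15) (6,82/5)]

1. After x ≥ 6: [(6,2/3) (9,0) (15,2) (19,9) (16,14) (13,15) (6,82/5)]
2. After x ≤ 20: [(6,2/3) (9,0) (15,2) (19,9) (16,14) (13,15) (6,82/5)]
3. After y ≥ 13: [(6,13) (83/5,13) (16,14) (13,15) (6,82/5)]
4. After y ≤ 18: [(6,13) (83/5,13) (16,14) (13,15) (6,82/5)]
5. Canonical ring: [(6,13) (83/5,13) (16,14) (13,15) (6,82/5)]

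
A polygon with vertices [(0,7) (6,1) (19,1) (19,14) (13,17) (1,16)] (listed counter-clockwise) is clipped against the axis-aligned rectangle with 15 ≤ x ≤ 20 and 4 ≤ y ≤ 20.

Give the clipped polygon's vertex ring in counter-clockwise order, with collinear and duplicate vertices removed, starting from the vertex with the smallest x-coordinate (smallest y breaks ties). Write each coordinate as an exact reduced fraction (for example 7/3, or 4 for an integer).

Clipped polygon: [(15,4) (19,4) (19,14) (15,16)]

1. After x ≥ 15: [(15,1) (19,1) (19,14) (15,16)]
2. After x ≤ 20: [(15,1) (19,1) (19,14) (15,16)]
3. After y ≥ 4: [(15,4) (19,4) (19,14) (15,16)]
4. After y ≤ 20: [(15,4) (19,4) (19,14) (15,16)]
5. Canonical ring: [(15,4) (19,4) (19,14) (15,16)]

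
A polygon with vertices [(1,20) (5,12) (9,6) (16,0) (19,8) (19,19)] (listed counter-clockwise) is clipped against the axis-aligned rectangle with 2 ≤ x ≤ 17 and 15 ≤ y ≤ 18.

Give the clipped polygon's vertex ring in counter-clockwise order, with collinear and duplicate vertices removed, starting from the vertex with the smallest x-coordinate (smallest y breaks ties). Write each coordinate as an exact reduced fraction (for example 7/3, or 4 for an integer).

Clipped polygon: [(2,18) (7/2,15) (17,15) (17,18)]

1. After x ≥ 2: [(2,359/18) (2,18) (5,12) (9,6) (16,0) (19,8) (19,19)]
2. After x ≤ 17: [(17,172/9) (2,359/18) (2,18) (5,12) (9,6) (16,0) (17,8/3)]
3. After y ≥ 15: [(17,15) (17,172/9) (2,359/18) (2,18) (7/2,15)]
4. After y ≤ 18: [(17,15) (17,18) (2,18) (2,18) (7/2,15)]
5. Canonical ring: [(2,18) (7/2,15) (17,15) (17,18)]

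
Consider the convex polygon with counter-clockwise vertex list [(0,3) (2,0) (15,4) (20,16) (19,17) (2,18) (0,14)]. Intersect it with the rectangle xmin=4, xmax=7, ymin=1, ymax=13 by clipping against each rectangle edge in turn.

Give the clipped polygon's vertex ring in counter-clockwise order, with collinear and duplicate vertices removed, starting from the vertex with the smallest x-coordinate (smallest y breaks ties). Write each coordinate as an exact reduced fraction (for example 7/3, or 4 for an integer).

Clipped polygon: [(4,1) (21/4,1) (7,20/13) (7,13) (4,13)]

1. After x ≥ 4: [(4,8/13) (15,4) (20,16) (19,17) (4,304/17)]
2. After x ≤ 7: [(4,8/13) (7,20/13) (7,301/17) (4,304/17)]
3. After y ≥ 1: [(4,1) (21/4,1) (7,20/13) (7,301/17) (4,304/17)]
4. After y ≤ 13: [(4,13) (4,1) (21/4,1) (7,20/13) (7,13)]
5. Canonical ring: [(4,1) (21/4,1) (7,20/13) (7,13) (4,13)]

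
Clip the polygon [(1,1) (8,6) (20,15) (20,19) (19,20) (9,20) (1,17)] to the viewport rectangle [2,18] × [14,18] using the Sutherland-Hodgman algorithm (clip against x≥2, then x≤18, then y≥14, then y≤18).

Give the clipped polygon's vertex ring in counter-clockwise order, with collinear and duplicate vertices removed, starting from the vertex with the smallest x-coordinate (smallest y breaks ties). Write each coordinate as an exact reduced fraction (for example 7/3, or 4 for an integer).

1. After x ≥ 2: [(2,12/7) (8,6) (20,15) (20,19) (19,20) (9,20) (2,139/8)]
2. After x ≤ 18: [(2,12/7) (8,6) (18,27/2) (18,20) (9,20) (2,139/8)]
3. After y ≥ 14: [(2,14) (18,14) (18,20) (9,20) (2,139/8)]
4. After y ≤ 18: [(2,14) (18,14) (18,18) (11/3,18) (2,139/8)]
5. Canonical ring: [(2,14) (18,14) (18,18) (11/3,18) (2,139/8)]

Clipped polygon: [(2,14) (18,14) (18,18) (11/3,18) (2,139/8)]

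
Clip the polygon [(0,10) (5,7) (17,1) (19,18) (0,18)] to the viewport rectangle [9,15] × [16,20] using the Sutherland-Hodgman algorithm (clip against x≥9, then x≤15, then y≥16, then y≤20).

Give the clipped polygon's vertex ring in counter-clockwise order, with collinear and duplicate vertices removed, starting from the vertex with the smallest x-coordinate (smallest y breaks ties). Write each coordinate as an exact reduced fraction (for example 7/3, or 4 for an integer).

Clipped polygon: [(9,16) (15,16) (15,18) (9,18)]

1. After x ≥ 9: [(9,5) (17,1) (19,18) (9,18)]
2. After x ≤ 15: [(9,5) (15,2) (15,18) (9,18)]
3. After y ≥ 16: [(9,16) (15,16) (15,18) (9,18)]
4. After y ≤ 20: [(9,16) (15,16) (15,18) (9,18)]
5. Canonical ring: [(9,16) (15,16) (15,18) (9,18)]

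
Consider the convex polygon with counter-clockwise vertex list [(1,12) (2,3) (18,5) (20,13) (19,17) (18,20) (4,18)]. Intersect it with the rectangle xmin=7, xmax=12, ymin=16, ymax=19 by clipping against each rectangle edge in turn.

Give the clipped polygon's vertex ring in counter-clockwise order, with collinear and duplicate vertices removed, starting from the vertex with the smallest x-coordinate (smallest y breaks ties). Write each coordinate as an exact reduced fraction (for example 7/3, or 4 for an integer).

Clipped polygon: [(7,16) (12,16) (12,19) (11,19) (7,129/7)]

1. After x ≥ 7: [(7,29/8) (18,5) (20,13) (19,17) (18,20) (7,129/7)]
2. After x ≤ 12: [(7,29/8) (12,17/4) (12,134/7) (7,129/7)]
3. After y ≥ 16: [(7,16) (12,16) (12,134/7) (7,129/7)]
4. After y ≤ 19: [(7,16) (12,16) (12,19) (11,19) (7,129/7)]
5. Canonical ring: [(7,16) (12,16) (12,19) (11,19) (7,129/7)]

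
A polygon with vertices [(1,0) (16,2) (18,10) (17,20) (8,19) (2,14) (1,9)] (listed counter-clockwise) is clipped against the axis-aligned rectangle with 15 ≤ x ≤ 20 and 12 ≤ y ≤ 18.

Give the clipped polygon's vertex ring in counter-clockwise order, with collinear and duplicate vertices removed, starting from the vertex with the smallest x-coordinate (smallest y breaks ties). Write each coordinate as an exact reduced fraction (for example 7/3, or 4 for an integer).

Clipped polygon: [(15,12) (89/5,12) (86/5,18) (15,18)]

1. After x ≥ 15: [(15,28/15) (16,2) (18,10) (17,20) (15,178/9)]
2. After x ≤ 20: [(15,28/15) (16,2) (18,10) (17,20) (15,178/9)]
3. After y ≥ 12: [(15,12) (89/5,12) (17,20) (15,178/9)]
4. After y ≤ 18: [(15,18) (15,12) (89/5,12) (86/5,18)]
5. Canonical ring: [(15,12) (89/5,12) (86/5,18) (15,18)]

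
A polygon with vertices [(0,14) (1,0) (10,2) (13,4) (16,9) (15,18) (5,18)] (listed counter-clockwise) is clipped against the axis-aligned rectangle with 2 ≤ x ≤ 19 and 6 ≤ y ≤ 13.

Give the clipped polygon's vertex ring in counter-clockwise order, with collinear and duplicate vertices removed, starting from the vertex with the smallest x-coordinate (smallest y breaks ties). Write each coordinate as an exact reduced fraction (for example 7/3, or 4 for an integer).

1. After x ≥ 2: [(2,78/5) (2,2/9) (10,2) (13,4) (16,9) (15,18) (5,18)]
2. After x ≤ 19: [(2,78/5) (2,2/9) (10,2) (13,4) (16,9) (15,18) (5,18)]
3. After y ≥ 6: [(2,78/5) (2,6) (71/5,6) (16,9) (15,18) (5,18)]
4. After y ≤ 13: [(2,13) (2,6) (71/5,6) (16,9) (140/9,13)]
5. Canonical ring: [(2,6) (71/5,6) (16,9) (140/9,13) (2,13)]

Clipped polygon: [(2,6) (71/5,6) (16,9) (140/9,13) (2,13)]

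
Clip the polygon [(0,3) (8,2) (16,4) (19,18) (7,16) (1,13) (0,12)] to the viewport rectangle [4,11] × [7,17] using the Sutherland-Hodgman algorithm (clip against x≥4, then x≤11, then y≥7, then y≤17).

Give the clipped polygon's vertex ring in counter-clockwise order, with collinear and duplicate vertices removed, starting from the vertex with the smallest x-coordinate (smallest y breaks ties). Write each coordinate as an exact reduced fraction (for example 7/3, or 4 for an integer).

1. After x ≥ 4: [(4,5/2) (8,2) (16,4) (19,18) (7,16) (4,29/2)]
2. After x ≤ 11: [(4,5/2) (8,2) (11,11/4) (11,50/3) (7,16) (4,29/2)]
3. After y ≥ 7: [(4,7) (11,7) (11,50/3) (7,16) (4,29/2)]
4. After y ≤ 17: [(4,7) (11,7) (11,50/3) (7,16) (4,29/2)]
5. Canonical ring: [(4,7) (11,7) (11,50/3) (7,16) (4,29/2)]

Clipped polygon: [(4,7) (11,7) (11,50/3) (7,16) (4,29/2)]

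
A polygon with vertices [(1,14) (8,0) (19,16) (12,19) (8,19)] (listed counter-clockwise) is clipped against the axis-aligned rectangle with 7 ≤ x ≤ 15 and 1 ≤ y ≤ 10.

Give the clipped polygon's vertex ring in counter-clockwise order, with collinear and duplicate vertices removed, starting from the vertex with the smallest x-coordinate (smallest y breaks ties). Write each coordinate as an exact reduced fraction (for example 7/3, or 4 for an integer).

Clipped polygon: [(7,2) (15/2,1) (139/16,1) (119/8,10) (7,10)]

1. After x ≥ 7: [(7,128/7) (7,2) (8,0) (19,16) (12,19) (8,19)]
2. After x ≤ 15: [(7,128/7) (7,2) (8,0) (15,112/11) (15,124/7) (12,19) (8,19)]
3. After y ≥ 1: [(7,128/7) (7,2) (15/2,1) (139/16,1) (15,112/11) (15,124/7) (12,19) (8,19)]
4. After y ≤ 10: [(7,10) (7,2) (15/2,1) (139/16,1) (119/8,10)]
5. Canonical ring: [(7,2) (15/2,1) (139/16,1) (119/8,10) (7,10)]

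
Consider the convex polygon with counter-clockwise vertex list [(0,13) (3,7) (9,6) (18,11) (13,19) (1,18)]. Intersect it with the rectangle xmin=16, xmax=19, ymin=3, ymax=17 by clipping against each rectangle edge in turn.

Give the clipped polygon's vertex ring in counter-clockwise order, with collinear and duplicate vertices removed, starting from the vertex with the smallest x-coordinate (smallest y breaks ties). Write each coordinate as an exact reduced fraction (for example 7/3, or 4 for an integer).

1. After x ≥ 16: [(16,89/9) (18,11) (16,71/5)]
2. After x ≤ 19: [(16,89/9) (18,11) (16,71/5)]
3. After y ≥ 3: [(16,89/9) (18,11) (16,71/5)]
4. After y ≤ 17: [(16,89/9) (18,11) (16,71/5)]
5. Canonical ring: [(16,89/9) (18,11) (16,71/5)]

Clipped polygon: [(16,89/9) (18,11) (16,71/5)]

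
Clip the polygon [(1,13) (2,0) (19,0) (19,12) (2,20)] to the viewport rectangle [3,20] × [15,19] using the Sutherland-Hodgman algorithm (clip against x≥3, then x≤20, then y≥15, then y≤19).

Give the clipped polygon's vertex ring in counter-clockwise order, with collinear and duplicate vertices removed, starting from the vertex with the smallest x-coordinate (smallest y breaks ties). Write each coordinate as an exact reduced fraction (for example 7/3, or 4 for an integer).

1. After x ≥ 3: [(3,0) (19,0) (19,12) (3,332/17)]
2. After x ≤ 20: [(3,0) (19,0) (19,12) (3,332/17)]
3. After y ≥ 15: [(3,15) (101/8,15) (3,332/17)]
4. After y ≤ 19: [(3,19) (3,15) (101/8,15) (33/8,19)]
5. Canonical ring: [(3,15) (101/8,15) (33/8,19) (3,19)]

Clipped polygon: [(3,15) (101/8,15) (33/8,19) (3,19)]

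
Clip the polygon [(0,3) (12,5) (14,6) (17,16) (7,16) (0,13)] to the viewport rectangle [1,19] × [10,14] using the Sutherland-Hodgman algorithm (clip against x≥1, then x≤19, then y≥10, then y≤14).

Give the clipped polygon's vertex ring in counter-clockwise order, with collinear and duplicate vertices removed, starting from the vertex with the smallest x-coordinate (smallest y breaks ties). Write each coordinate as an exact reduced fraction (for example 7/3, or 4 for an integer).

Clipped polygon: [(1,10) (76/5,10) (82/5,14) (7/3,14) (1,94/7)]

1. After x ≥ 1: [(1,19/6) (12,5) (14,6) (17,16) (7,16) (1,94/7)]
2. After x ≤ 19: [(1,19/6) (12,5) (14,6) (17,16) (7,16) (1,94/7)]
3. After y ≥ 10: [(1,10) (76/5,10) (17,16) (7,16) (1,94/7)]
4. After y ≤ 14: [(1,10) (76/5,10) (82/5,14) (7/3,14) (1,94/7)]
5. Canonical ring: [(1,10) (76/5,10) (82/5,14) (7/3,14) (1,94/7)]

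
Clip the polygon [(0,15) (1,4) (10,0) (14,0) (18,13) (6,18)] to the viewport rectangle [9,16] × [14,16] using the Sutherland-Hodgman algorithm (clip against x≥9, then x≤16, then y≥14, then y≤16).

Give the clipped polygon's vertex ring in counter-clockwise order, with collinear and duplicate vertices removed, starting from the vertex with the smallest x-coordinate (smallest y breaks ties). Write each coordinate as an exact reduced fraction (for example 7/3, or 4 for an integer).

1. After x ≥ 9: [(9,4/9) (10,0) (14,0) (18,13) (9,67/4)]
2. After x ≤ 16: [(9,4/9) (10,0) (14,0) (16,13/2) (16,83/6) (9,67/4)]
3. After y ≥ 14: [(9,14) (78/5,14) (9,67/4)]
4. After y ≤ 16: [(9,16) (9,14) (78/5,14) (54/5,16)]
5. Canonical ring: [(9,14) (78/5,14) (54/5,16) (9,16)]

Clipped polygon: [(9,14) (78/5,14) (54/5,16) (9,16)]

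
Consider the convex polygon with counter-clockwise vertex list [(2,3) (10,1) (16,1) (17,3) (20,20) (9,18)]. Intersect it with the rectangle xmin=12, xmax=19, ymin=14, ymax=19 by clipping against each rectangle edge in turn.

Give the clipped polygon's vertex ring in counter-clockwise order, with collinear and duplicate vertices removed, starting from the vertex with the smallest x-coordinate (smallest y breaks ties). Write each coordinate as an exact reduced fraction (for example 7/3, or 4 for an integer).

1. After x ≥ 12: [(12,1) (16,1) (17,3) (20,20) (12,204/11)]
2. After x ≤ 19: [(12,1) (16,1) (17,3) (19,43/3) (19,218/11) (12,204/11)]
3. After y ≥ 14: [(12,14) (322/17,14) (19,43/3) (19,218/11) (12,204/11)]
4. After y ≤ 19: [(12,14) (322/17,14) (19,43/3) (19,19) (29/2,19) (12,204/11)]
5. Canonical ring: [(12,14) (322/17,14) (19,43/3) (19,19) (29/2,19) (12,204/11)]

Clipped polygon: [(12,14) (322/17,14) (19,43/3) (19,19) (29/2,19) (12,204/11)]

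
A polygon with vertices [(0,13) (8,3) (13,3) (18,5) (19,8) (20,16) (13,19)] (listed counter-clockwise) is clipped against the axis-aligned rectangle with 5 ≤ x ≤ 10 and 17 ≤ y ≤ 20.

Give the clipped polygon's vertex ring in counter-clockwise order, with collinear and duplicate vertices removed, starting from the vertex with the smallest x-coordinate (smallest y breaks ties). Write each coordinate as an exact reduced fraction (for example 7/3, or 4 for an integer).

Clipped polygon: [(26/3,17) (10,17) (10,229/13)]

1. After x ≥ 5: [(5,199/13) (5,27/4) (8,3) (13,3) (18,5) (19,8) (20,16) (13,19)]
2. After x ≤ 10: [(10,229/13) (5,199/13) (5,27/4) (8,3) (10,3)]
3. After y ≥ 17: [(10,17) (10,229/13) (26/3,17)]
4. After y ≤ 20: [(10,17) (10,229/13) (26/3,17)]
5. Canonical ring: [(26/3,17) (10,17) (10,229/13)]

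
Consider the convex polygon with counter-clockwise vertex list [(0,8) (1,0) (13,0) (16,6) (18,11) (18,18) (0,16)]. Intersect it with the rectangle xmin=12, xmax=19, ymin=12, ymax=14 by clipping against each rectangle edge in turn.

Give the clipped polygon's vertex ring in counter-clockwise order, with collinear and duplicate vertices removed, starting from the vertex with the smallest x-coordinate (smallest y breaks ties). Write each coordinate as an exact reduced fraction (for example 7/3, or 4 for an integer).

1. After x ≥ 12: [(12,0) (13,0) (16,6) (18,11) (18,18) (12,52/3)]
2. After x ≤ 19: [(12,0) (13,0) (16,6) (18,11) (18,18) (12,52/3)]
3. After y ≥ 12: [(12,12) (18,12) (18,18) (12,52/3)]
4. After y ≤ 14: [(12,14) (12,12) (18,12) (18,14)]
5. Canonical ring: [(12,12) (18,12) (18,14) (12,14)]

Clipped polygon: [(12,12) (18,12) (18,14) (12,14)]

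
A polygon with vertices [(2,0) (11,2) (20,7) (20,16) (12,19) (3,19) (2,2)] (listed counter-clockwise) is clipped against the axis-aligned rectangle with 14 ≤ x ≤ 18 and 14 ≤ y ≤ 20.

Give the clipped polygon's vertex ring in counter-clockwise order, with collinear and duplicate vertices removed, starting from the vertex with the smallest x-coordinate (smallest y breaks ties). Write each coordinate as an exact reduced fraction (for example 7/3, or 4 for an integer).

1. After x ≥ 14: [(14,11/3) (20,7) (20,16) (14,73/4)]
2. After x ≤ 18: [(14,11/3) (18,53/9) (18,67/4) (14,73/4)]
3. After y ≥ 14: [(14,14) (18,14) (18,67/4) (14,73/4)]
4. After y ≤ 20: [(14,14) (18,14) (18,67/4) (14,73/4)]
5. Canonical ring: [(14,14) (18,14) (18,67/4) (14,73/4)]

Clipped polygon: [(14,14) (18,14) (18,67/4) (14,73/4)]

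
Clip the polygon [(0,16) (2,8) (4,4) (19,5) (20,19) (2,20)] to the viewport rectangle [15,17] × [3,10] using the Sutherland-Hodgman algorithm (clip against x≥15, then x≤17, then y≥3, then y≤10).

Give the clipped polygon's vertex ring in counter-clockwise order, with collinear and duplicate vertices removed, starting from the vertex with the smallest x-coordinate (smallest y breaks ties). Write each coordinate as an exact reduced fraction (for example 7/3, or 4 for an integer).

Clipped polygon: [(15,71/15) (17,73/15) (17,10) (15,10)]

1. After x ≥ 15: [(15,71/15) (19,5) (20,19) (15,347/18)]
2. After x ≤ 17: [(15,71/15) (17,73/15) (17,115/6) (15,347/18)]
3. After y ≥ 3: [(15,71/15) (17,73/15) (17,115/6) (15,347/18)]
4. After y ≤ 10: [(15,10) (15,71/15) (17,73/15) (17,10)]
5. Canonical ring: [(15,71/15) (17,73/15) (17,10) (15,10)]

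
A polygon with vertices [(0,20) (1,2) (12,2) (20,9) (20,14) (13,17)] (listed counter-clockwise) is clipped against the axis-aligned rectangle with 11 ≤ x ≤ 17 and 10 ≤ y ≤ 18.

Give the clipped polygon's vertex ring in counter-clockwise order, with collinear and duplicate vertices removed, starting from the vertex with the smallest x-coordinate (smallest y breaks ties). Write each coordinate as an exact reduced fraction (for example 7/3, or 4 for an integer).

1. After x ≥ 11: [(11,227/13) (11,2) (12,2) (20,9) (20,14) (13,17)]
2. After x ≤ 17: [(11,227/13) (11,2) (12,2) (17,51/8) (17,107/7) (13,17)]
3. After y ≥ 10: [(11,227/13) (11,10) (17,10) (17,107/7) (13,17)]
4. After y ≤ 18: [(11,227/13) (11,10) (17,10) (17,107/7) (13,17)]
5. Canonical ring: [(11,10) (17,10) (17,107/7) (13,17) (11,227/13)]

Clipped polygon: [(11,10) (17,10) (17,107/7) (13,17) (11,227/13)]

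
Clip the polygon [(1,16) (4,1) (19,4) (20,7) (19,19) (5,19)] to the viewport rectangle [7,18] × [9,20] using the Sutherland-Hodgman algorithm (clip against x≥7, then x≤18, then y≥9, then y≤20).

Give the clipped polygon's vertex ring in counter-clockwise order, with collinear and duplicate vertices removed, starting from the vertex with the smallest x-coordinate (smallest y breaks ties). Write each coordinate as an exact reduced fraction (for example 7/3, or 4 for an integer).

Clipped polygon: [(7,9) (18,9) (18,19) (7,19)]

1. After x ≥ 7: [(7,8/5) (19,4) (20,7) (19,19) (7,19)]
2. After x ≤ 18: [(7,8/5) (18,19/5) (18,19) (7,19)]
3. After y ≥ 9: [(7,9) (18,9) (18,19) (7,19)]
4. After y ≤ 20: [(7,9) (18,9) (18,19) (7,19)]
5. Canonical ring: [(7,9) (18,9) (18,19) (7,19)]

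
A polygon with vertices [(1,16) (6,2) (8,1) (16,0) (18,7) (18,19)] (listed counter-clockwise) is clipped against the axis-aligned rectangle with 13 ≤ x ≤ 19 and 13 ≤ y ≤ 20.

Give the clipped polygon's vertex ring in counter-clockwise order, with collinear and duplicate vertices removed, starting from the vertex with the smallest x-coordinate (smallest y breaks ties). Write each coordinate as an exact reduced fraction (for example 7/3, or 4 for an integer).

1. After x ≥ 13: [(13,308/17) (13,3/8) (16,0) (18,7) (18,19)]
2. After x ≤ 19: [(13,308/17) (13,3/8) (16,0) (18,7) (18,19)]
3. After y ≥ 13: [(13,308/17) (13,13) (18,13) (18,19)]
4. After y ≤ 20: [(13,308/17) (13,13) (18,13) (18,19)]
5. Canonical ring: [(13,13) (18,13) (18,19) (13,308/17)]

Clipped polygon: [(13,13) (18,13) (18,19) (13,308/17)]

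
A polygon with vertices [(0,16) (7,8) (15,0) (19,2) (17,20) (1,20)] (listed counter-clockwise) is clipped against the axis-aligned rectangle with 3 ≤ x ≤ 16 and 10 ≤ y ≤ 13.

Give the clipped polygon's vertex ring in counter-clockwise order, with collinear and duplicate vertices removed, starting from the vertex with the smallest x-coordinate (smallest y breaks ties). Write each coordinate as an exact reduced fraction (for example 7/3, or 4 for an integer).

Clipped polygon: [(3,88/7) (21/4,10) (16,10) (16,13) (3,13)]

1. After x ≥ 3: [(3,88/7) (7,8) (15,0) (19,2) (17,20) (3,20)]
2. After x ≤ 16: [(3,88/7) (7,8) (15,0) (16,1/2) (16,20) (3,20)]
3. After y ≥ 10: [(3,88/7) (21/4,10) (16,10) (16,20) (3,20)]
4. After y ≤ 13: [(3,13) (3,88/7) (21/4,10) (16,10) (16,13)]
5. Canonical ring: [(3,88/7) (21/4,10) (16,10) (16,13) (3,13)]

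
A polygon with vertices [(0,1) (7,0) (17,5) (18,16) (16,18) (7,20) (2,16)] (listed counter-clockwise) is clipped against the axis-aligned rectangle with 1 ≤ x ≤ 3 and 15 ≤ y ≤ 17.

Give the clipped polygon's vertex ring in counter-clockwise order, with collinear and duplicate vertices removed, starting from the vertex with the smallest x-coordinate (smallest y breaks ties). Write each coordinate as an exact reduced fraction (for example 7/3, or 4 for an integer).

Clipped polygon: [(28/15,15) (3,15) (3,84/5) (2,16)]

1. After x ≥ 1: [(1,17/2) (1,6/7) (7,0) (17,5) (18,16) (16,18) (7,20) (2,16)]
2. After x ≤ 3: [(1,17/2) (1,6/7) (3,4/7) (3,84/5) (2,16)]
3. After y ≥ 15: [(28/15,15) (3,15) (3,84/5) (2,16)]
4. After y ≤ 17: [(28/15,15) (3,15) (3,84/5) (2,16)]
5. Canonical ring: [(28/15,15) (3,15) (3,84/5) (2,16)]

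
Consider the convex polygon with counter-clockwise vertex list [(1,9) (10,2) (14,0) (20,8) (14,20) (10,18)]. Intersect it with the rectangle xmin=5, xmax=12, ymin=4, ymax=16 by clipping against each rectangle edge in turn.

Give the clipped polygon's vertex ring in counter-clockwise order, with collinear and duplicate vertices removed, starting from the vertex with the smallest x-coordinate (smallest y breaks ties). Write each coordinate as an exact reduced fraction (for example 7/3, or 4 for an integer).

Clipped polygon: [(5,53/9) (52/7,4) (12,4) (12,16) (8,16) (5,13)]

1. After x ≥ 5: [(5,13) (5,53/9) (10,2) (14,0) (20,8) (14,20) (10,18)]
2. After x ≤ 12: [(5,13) (5,53/9) (10,2) (12,1) (12,19) (10,18)]
3. After y ≥ 4: [(5,13) (5,53/9) (52/7,4) (12,4) (12,19) (10,18)]
4. After y ≤ 16: [(8,16) (5,13) (5,53/9) (52/7,4) (12,4) (12,16)]
5. Canonical ring: [(5,53/9) (52/7,4) (12,4) (12,16) (8,16) (5,13)]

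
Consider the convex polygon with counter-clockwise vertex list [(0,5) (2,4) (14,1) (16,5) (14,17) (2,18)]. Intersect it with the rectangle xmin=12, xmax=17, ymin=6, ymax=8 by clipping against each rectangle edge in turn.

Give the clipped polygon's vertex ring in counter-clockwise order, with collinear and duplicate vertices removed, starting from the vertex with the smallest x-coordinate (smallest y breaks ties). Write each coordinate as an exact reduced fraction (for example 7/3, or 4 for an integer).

1. After x ≥ 12: [(12,3/2) (14,1) (16,5) (14,17) (12,103/6)]
2. After x ≤ 17: [(12,3/2) (14,1) (16,5) (14,17) (12,103/6)]
3. After y ≥ 6: [(12,6) (95/6,6) (14,17) (12,103/6)]
4. After y ≤ 8: [(12,8) (12,6) (95/6,6) (31/2,8)]
5. Canonical ring: [(12,6) (95/6,6) (31/2,8) (12,8)]

Clipped polygon: [(12,6) (95/6,6) (31/2,8) (12,8)]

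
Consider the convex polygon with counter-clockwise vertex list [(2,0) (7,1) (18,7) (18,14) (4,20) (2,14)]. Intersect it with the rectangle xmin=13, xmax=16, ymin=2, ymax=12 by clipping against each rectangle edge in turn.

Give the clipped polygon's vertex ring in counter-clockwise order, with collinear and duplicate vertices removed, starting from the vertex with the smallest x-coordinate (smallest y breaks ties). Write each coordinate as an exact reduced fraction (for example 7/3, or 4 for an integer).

Clipped polygon: [(13,47/11) (16,65/11) (16,12) (13,12)]

1. After x ≥ 13: [(13,47/11) (18,7) (18,14) (13,113/7)]
2. After x ≤ 16: [(13,47/11) (16,65/11) (16,104/7) (13,113/7)]
3. After y ≥ 2: [(13,47/11) (16,65/11) (16,104/7) (13,113/7)]
4. After y ≤ 12: [(13,12) (13,47/11) (16,65/11) (16,12)]
5. Canonical ring: [(13,47/11) (16,65/11) (16,12) (13,12)]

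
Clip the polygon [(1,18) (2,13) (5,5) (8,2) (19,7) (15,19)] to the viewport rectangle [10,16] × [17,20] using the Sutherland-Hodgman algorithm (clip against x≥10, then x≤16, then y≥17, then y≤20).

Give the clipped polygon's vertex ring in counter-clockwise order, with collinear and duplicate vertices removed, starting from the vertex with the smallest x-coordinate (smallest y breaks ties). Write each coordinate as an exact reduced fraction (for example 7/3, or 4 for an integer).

1. After x ≥ 10: [(10,261/14) (10,32/11) (19,7) (15,19)]
2. After x ≤ 16: [(10,261/14) (10,32/11) (16,62/11) (16,16) (15,19)]
3. After y ≥ 17: [(10,261/14) (10,17) (47/3,17) (15,19)]
4. After y ≤ 20: [(10,261/14) (10,17) (47/3,17) (15,19)]
5. Canonical ring: [(10,17) (47/3,17) (15,19) (10,261/14)]

Clipped polygon: [(10,17) (47/3,17) (15,19) (10,261/14)]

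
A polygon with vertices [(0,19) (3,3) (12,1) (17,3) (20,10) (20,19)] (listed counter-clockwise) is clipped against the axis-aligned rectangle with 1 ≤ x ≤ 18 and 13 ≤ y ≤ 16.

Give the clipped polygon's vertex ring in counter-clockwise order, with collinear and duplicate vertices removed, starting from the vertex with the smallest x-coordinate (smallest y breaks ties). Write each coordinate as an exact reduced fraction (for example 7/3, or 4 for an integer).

1. After x ≥ 1: [(1,19) (1,41/3) (3,3) (12,1) (17,3) (20,10) (20,19)]
2. After x ≤ 18: [(18,19) (1,19) (1,41/3) (3,3) (12,1) (17,3) (18,16/3)]
3. After y ≥ 13: [(18,13) (18,19) (1,19) (1,41/3) (9/8,13)]
4. After y ≤ 16: [(18,13) (18,16) (1,16) (1,41/3) (9/8,13)]
5. Canonical ring: [(1,41/3) (9/8,13) (18,13) (18,16) (1,16)]

Clipped polygon: [(1,41/3) (9/8,13) (18,13) (18,16) (1,16)]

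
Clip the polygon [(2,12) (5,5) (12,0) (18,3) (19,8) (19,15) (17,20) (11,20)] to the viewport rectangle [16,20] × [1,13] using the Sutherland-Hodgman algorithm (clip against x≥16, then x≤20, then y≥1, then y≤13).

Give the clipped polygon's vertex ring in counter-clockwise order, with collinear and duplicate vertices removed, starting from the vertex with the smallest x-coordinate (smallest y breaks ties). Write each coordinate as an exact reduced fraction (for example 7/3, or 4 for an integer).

1. After x ≥ 16: [(16,2) (18,3) (19,8) (19,15) (17,20) (16,20)]
2. After x ≤ 20: [(16,2) (18,3) (19,8) (19,15) (17,20) (16,20)]
3. After y ≥ 1: [(16,2) (18,3) (19,8) (19,15) (17,20) (16,20)]
4. After y ≤ 13: [(16,13) (16,2) (18,3) (19,8) (19,13)]
5. Canonical ring: [(16,2) (18,3) (19,8) (19,13) (16,13)]

Clipped polygon: [(16,2) (18,3) (19,8) (19,13) (16,13)]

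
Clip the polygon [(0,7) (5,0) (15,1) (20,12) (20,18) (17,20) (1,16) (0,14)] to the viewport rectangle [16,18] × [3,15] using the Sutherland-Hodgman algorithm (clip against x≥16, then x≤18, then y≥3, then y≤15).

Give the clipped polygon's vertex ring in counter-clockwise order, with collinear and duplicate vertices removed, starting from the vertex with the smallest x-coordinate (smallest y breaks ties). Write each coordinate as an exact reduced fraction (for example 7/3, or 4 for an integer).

Clipped polygon: [(16,16/5) (18,38/5) (18,15) (16,15)]

1. After x ≥ 16: [(16,16/5) (20,12) (20,18) (17,20) (16,79/4)]
2. After x ≤ 18: [(16,16/5) (18,38/5) (18,58/3) (17,20) (16,79/4)]
3. After y ≥ 3: [(16,16/5) (18,38/5) (18,58/3) (17,20) (16,79/4)]
4. After y ≤ 15: [(16,15) (16,16/5) (18,38/5) (18,15)]
5. Canonical ring: [(16,16/5) (18,38/5) (18,15) (16,15)]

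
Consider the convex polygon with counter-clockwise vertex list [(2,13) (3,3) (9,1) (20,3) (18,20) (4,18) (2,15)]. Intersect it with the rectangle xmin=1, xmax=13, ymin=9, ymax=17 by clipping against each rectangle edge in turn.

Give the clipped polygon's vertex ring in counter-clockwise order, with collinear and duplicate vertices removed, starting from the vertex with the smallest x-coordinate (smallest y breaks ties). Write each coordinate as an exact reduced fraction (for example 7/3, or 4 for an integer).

1. After x ≥ 1: [(2,13) (3,3) (9,1) (20,3) (18,20) (4,18) (2,15)]
2. After x ≤ 13: [(2,13) (3,3) (9,1) (13,19/11) (13,135/7) (4,18) (2,15)]
3. After y ≥ 9: [(2,13) (12/5,9) (13,9) (13,135/7) (4,18) (2,15)]
4. After y ≤ 17: [(2,13) (12/5,9) (13,9) (13,17) (10/3,17) (2,15)]
5. Canonical ring: [(2,13) (12/5,9) (13,9) (13,17) (10/3,17) (2,15)]

Clipped polygon: [(2,13) (12/5,9) (13,9) (13,17) (10/3,17) (2,15)]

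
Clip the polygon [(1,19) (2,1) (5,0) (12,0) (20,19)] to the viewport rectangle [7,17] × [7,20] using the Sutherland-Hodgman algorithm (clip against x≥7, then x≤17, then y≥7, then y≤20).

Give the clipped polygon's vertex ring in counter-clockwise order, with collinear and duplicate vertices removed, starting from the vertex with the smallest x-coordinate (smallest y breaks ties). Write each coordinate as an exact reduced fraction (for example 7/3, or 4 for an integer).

1. After x ≥ 7: [(7,19) (7,0) (12,0) (20,19)]
2. After x ≤ 17: [(17,19) (7,19) (7,0) (12,0) (17,95/8)]
3. After y ≥ 7: [(17,19) (7,19) (7,7) (284/19,7) (17,95/8)]
4. After y ≤ 20: [(17,19) (7,19) (7,7) (284/19,7) (17,95/8)]
5. Canonical ring: [(7,7) (284/19,7) (17,95/8) (17,19) (7,19)]

Clipped polygon: [(7,7) (284/19,7) (17,95/8) (17,19) (7,19)]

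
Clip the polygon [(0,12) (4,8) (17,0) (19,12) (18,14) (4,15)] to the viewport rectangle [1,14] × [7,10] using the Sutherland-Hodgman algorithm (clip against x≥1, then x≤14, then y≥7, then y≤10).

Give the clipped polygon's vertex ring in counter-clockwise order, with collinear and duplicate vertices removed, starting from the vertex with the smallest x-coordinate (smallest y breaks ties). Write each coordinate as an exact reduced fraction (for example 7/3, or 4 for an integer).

1. After x ≥ 1: [(1,51/4) (1,11) (4,8) (17,0) (19,12) (18,14) (4,15)]
2. After x ≤ 14: [(1,51/4) (1,11) (4,8) (14,24/13) (14,100/7) (4,15)]
3. After y ≥ 7: [(1,51/4) (1,11) (4,8) (45/8,7) (14,7) (14,100/7) (4,15)]
4. After y ≤ 10: [(2,10) (4,8) (45/8,7) (14,7) (14,10)]
5. Canonical ring: [(2,10) (4,8) (45/8,7) (14,7) (14,10)]

Clipped polygon: [(2,10) (4,8) (45/8,7) (14,7) (14,10)]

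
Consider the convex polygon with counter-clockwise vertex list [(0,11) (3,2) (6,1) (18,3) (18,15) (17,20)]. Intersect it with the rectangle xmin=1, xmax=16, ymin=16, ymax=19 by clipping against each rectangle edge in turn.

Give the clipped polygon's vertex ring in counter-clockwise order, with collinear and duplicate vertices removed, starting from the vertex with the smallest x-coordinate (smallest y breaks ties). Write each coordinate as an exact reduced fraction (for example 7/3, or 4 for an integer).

1. After x ≥ 1: [(1,196/17) (1,8) (3,2) (6,1) (18,3) (18,15) (17,20)]
2. After x ≤ 16: [(16,331/17) (1,196/17) (1,8) (3,2) (6,1) (16,8/3)]
3. After y ≥ 16: [(16,16) (16,331/17) (85/9,16)]
4. After y ≤ 19: [(16,16) (16,19) (136/9,19) (85/9,16)]
5. Canonical ring: [(85/9,16) (16,16) (16,19) (136/9,19)]

Clipped polygon: [(85/9,16) (16,16) (16,19) (136/9,19)]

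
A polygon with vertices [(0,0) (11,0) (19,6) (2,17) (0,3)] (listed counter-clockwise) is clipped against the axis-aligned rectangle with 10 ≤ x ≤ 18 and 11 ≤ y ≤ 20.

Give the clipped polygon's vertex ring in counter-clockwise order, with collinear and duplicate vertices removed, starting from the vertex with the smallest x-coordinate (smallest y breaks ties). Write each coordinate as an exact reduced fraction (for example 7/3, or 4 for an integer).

Clipped polygon: [(10,11) (124/11,11) (10,201/17)]

1. After x ≥ 10: [(10,0) (11,0) (19,6) (10,201/17)]
2. After x ≤ 18: [(10,0) (11,0) (18,21/4) (18,113/17) (10,201/17)]
3. After y ≥ 11: [(10,11) (124/11,11) (10,201/17)]
4. After y ≤ 20: [(10,11) (124/11,11) (10,201/17)]
5. Canonical ring: [(10,11) (124/11,11) (10,201/17)]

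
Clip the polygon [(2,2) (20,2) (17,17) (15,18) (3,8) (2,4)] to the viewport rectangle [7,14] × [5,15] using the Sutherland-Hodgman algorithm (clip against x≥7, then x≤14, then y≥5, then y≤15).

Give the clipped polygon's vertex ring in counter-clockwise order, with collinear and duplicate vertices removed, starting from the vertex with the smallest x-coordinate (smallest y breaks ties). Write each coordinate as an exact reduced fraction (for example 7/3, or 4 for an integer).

1. After x ≥ 7: [(7,2) (20,2) (17,17) (15,18) (7,34/3)]
2. After x ≤ 14: [(7,2) (14,2) (14,103/6) (7,34/3)]
3. After y ≥ 5: [(7,5) (14,5) (14,103/6) (7,34/3)]
4. After y ≤ 15: [(7,5) (14,5) (14,15) (57/5,15) (7,34/3)]
5. Canonical ring: [(7,5) (14,5) (14,15) (57/5,15) (7,34/3)]

Clipped polygon: [(7,5) (14,5) (14,15) (57/5,15) (7,34/3)]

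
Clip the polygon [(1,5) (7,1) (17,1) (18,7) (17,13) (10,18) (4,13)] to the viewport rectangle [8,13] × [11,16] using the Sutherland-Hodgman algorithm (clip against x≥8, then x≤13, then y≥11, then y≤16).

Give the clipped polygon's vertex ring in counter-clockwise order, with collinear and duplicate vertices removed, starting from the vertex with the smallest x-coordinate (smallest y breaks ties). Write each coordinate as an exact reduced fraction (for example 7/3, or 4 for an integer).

1. After x ≥ 8: [(8,1) (17,1) (18,7) (17,13) (10,18) (8,49/3)]
2. After x ≤ 13: [(8,1) (13,1) (13,111/7) (10,18) (8,49/3)]
3. After y ≥ 11: [(8,11) (13,11) (13,111/7) (10,18) (8,49/3)]
4. After y ≤ 16: [(8,16) (8,11) (13,11) (13,111/7) (64/5,16)]
5. Canonical ring: [(8,11) (13,11) (13,111/7) (64/5,16) (8,16)]

Clipped polygon: [(8,11) (13,11) (13,111/7) (64/5,16) (8,16)]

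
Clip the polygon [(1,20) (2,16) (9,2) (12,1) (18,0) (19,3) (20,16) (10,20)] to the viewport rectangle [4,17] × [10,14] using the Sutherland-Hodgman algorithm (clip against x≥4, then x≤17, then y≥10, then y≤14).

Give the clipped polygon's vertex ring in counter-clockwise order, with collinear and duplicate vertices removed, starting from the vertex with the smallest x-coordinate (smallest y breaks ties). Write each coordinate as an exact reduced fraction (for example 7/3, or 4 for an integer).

Clipped polygon: [(4,12) (5,10) (17,10) (17,14) (4,14)]

1. After x ≥ 4: [(4,20) (4,12) (9,2) (12,1) (18,0) (19,3) (20,16) (10,20)]
2. After x ≤ 17: [(4,20) (4,12) (9,2) (12,1) (17,1/6) (17,86/5) (10,20)]
3. After y ≥ 10: [(4,20) (4,12) (5,10) (17,10) (17,86/5) (10,20)]
4. After y ≤ 14: [(4,14) (4,12) (5,10) (17,10) (17,14)]
5. Canonical ring: [(4,12) (5,10) (17,10) (17,14) (4,14)]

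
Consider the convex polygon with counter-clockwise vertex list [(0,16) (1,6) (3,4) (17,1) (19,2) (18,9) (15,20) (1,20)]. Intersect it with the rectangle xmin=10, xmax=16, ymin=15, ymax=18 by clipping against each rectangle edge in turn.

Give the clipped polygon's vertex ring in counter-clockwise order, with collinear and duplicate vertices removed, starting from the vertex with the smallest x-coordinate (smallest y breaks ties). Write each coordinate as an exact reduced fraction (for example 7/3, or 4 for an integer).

1. After x ≥ 10: [(10,5/2) (17,1) (19,2) (18,9) (15,20) (10,20)]
2. After x ≤ 16: [(10,5/2) (16,17/14) (16,49/3) (15,20) (10,20)]
3. After y ≥ 15: [(10,15) (16,15) (16,49/3) (15,20) (10,20)]
4. After y ≤ 18: [(10,18) (10,15) (16,15) (16,49/3) (171/11,18)]
5. Canonical ring: [(10,15) (16,15) (16,49/3) (171/11,18) (10,18)]

Clipped polygon: [(10,15) (16,15) (16,49/3) (171/11,18) (10,18)]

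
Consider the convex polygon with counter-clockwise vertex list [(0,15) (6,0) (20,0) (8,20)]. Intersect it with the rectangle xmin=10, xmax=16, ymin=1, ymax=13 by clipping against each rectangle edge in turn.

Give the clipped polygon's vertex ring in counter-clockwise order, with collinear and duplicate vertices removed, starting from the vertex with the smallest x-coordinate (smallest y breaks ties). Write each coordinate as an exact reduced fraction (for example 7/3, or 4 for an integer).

Clipped polygon: [(10,1) (16,1) (16,20/3) (61/5,13) (10,13)]

1. After x ≥ 10: [(10,0) (20,0) (10,50/3)]
2. After x ≤ 16: [(10,0) (16,0) (16,20/3) (10,50/3)]
3. After y ≥ 1: [(10,1) (16,1) (16,20/3) (10,50/3)]
4. After y ≤ 13: [(10,13) (10,1) (16,1) (16,20/3) (61/5,13)]
5. Canonical ring: [(10,1) (16,1) (16,20/3) (61/5,13) (10,13)]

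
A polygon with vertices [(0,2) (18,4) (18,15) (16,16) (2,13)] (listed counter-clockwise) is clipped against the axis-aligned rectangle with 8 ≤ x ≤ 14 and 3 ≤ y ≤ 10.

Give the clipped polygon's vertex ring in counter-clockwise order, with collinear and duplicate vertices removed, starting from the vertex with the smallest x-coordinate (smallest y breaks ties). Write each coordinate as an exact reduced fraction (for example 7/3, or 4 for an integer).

1. After x ≥ 8: [(8,26/9) (18,4) (18,15) (16,16) (8,100/7)]
2. After x ≤ 14: [(8,26/9) (14,32/9) (14,109/7) (8,100/7)]
3. After y ≥ 3: [(8,3) (9,3) (14,32/9) (14,109/7) (8,100/7)]
4. After y ≤ 10: [(8,10) (8,3) (9,3) (14,32/9) (14,10)]
5. Canonical ring: [(8,3) (9,3) (14,32/9) (14,10) (8,10)]

Clipped polygon: [(8,3) (9,3) (14,32/9) (14,10) (8,10)]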